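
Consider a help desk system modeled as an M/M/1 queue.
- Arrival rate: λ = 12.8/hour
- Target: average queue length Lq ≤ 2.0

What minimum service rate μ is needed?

For M/M/1: Lq = λ²/(μ(μ-λ))
Need Lq ≤ 2.0, i.e. μ(μ-λ) ≥ λ²/2.0
μ² - 12.8μ - 163.84/2.0 ≥ 0  →  μ² - 12.8μ - 81.9200 ≥ 0
Quadratic formula (positive root): μ = [λ + √(λ² + 4×81.9200)]/2
Discriminant: 163.84 + 4×81.9200 = 491.5200, √491.5200 = 22.17025
μ ≥ (12.8 + 22.17025)/2 = 17.4851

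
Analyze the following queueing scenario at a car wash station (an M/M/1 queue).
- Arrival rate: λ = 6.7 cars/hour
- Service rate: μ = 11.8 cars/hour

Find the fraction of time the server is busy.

Server utilization: ρ = λ/μ
ρ = 6.7/11.8 = 0.5678
The server is busy 56.78% of the time.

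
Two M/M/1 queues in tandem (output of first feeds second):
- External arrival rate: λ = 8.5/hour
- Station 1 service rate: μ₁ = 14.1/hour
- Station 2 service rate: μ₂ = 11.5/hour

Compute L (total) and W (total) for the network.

By Jackson's theorem, each station behaves as independent M/M/1.
Station 1: ρ₁ = 8.5/14.1 = 0.6028, L₁ = ρ₁/(1-ρ₁) = λ/(μ₁-λ) = 8.5/5.60 = 1.5179
Station 2: ρ₂ = 8.5/11.5 = 0.7391, L₂ = ρ₂/(1-ρ₂) = λ/(μ₂-λ) = 8.5/3.00 = 2.8333
Total: L = L₁ + L₂ = 1.5179 + 2.8333 = 4.3512
W = L/λ = 4.3512/8.5 = 0.5119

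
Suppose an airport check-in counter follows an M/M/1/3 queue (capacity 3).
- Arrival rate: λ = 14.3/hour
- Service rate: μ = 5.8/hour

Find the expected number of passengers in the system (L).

ρ = λ/μ = 14.3/5.8 = 2.4655
P₀ = (1-ρ)/(1-ρ^(K+1)) = (1-2.4655)/(1-2.4655^4) = -1.4655/-35.9505 = 0.04076
P_K = P₀×ρ^K = 0.04076 × 2.4655^3 = 0.04076 × 14.9870 = 0.6109
L = ρ[1 - (K+1)ρ^K + Kρ^(K+1)] / [(1-ρ)(1-ρ^(K+1))]
L = 2.4655 × (1 - 4×14.9870 + 3×36.9505) / ((1 - 2.4655) × (1 - 36.9505)) = 2.4289 passengers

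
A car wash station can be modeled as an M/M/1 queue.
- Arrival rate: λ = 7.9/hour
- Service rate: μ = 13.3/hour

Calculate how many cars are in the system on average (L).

ρ = λ/μ = 7.9/13.3 = 0.5940
For M/M/1: L = λ/(μ-λ)
L = 7.9/(13.3-7.9) = 7.9/5.40
L = 1.4630 cars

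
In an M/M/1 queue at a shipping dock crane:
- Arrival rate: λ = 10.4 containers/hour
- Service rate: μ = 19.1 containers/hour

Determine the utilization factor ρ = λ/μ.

Server utilization: ρ = λ/μ
ρ = 10.4/19.1 = 0.5445
The server is busy 54.45% of the time.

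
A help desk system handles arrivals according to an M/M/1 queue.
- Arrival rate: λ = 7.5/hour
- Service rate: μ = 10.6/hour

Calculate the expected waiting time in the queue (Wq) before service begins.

First, compute utilization: ρ = λ/μ = 7.5/10.6 = 0.7075
For M/M/1: Wq = λ/(μ(μ-λ))
Wq = 7.5/(10.6 × (10.6-7.5))
Wq = 7.5/(10.6 × 3.10)
Wq = 0.2282 hours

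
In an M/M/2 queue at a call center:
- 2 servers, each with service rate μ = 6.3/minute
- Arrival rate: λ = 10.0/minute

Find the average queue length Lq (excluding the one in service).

Traffic intensity: ρ = λ/(cμ) = 10.0/(2×6.3) = 0.7937
Since ρ = 0.7937 < 1, system is stable.
Offered load a = λ/μ = cρ = 10.0/6.3 = 1.5873
P₀ = [ Σₙ₌₀^1 aⁿ/n! + a^2/(2!(1-ρ)) ]⁻¹
Σ = a^0/0! + a^1/1! = 1.0000 + 1.5873 = 2.5873
a^2/(2!(1-ρ)) = 2.51953/(2 × 0.206349) = 6.1050
P₀ = 1/(2.5873 + 6.1050) = 0.1150
Lq = P₀·a^2·ρ / (2!(1-ρ)²) = 0.115044 × 2.51953 × 0.793651 / (2 × 0.0425800) = 2.7013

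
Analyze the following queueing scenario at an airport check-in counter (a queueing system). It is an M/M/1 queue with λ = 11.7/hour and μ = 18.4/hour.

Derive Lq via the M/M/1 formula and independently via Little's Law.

Method 1 (direct): Lq = λ²/(μ(μ-λ)) = 136.89/(18.4 × 6.70) = 1.1104

Method 2 (Little's Law):
W = 1/(μ-λ) = 1/6.70 = 0.149254
Wq = W - 1/μ = 0.149254 - 0.0543478 = 0.09491
Lq = λWq = 11.7 × 0.09491 = 1.1104 ✔ (matches Method 1)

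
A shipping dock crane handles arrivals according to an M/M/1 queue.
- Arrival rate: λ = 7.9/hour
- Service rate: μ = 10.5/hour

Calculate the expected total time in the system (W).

First, compute utilization: ρ = λ/μ = 7.9/10.5 = 0.7524
For M/M/1: W = 1/(μ-λ)
W = 1/(10.5-7.9) = 1/2.60
W = 0.3846 hours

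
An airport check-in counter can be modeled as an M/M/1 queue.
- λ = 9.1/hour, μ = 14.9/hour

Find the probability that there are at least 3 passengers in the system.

ρ = λ/μ = 9.1/14.9 = 0.6107
P(N ≥ n) = ρⁿ
P(N ≥ 3) = 0.6107^3
P(N ≥ 3) = 0.2278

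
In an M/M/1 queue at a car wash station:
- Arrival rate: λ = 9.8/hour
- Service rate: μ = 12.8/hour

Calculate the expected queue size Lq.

ρ = λ/μ = 9.8/12.8 = 0.7656
For M/M/1: Lq = λ²/(μ(μ-λ))
Lq = 96.04/(12.8 × 3.00)
Lq = 2.5010 cars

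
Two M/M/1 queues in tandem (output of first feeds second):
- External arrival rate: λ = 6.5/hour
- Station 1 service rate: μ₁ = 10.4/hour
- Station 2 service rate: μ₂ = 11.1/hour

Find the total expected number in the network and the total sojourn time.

By Jackson's theorem, each station behaves as independent M/M/1.
Station 1: ρ₁ = 6.5/10.4 = 0.6250, L₁ = ρ₁/(1-ρ₁) = λ/(μ₁-λ) = 6.5/3.90 = 1.6667
Station 2: ρ₂ = 6.5/11.1 = 0.5856, L₂ = ρ₂/(1-ρ₂) = λ/(μ₂-λ) = 6.5/4.60 = 1.4130
Total: L = L₁ + L₂ = 1.6667 + 1.4130 = 3.0797
W = L/λ = 3.0797/6.5 = 0.4738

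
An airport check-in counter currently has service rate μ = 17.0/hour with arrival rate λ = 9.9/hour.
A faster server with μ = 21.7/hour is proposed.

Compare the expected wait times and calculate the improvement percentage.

System 1: ρ₁ = 9.9/17.0 = 0.5824, W₁ = 1/(17.0-9.9) = 0.14085
System 2: ρ₂ = 9.9/21.7 = 0.4562, W₂ = 1/(21.7-9.9) = 0.084746
Improvement: (W₁-W₂)/W₁ = (0.14085-0.084746)/0.14085 = 39.83%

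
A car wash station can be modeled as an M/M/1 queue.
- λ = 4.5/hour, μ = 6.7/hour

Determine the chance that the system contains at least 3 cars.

ρ = λ/μ = 4.5/6.7 = 0.67164
P(N ≥ n) = ρⁿ
P(N ≥ 3) = 0.67164^3
P(N ≥ 3) = 0.3030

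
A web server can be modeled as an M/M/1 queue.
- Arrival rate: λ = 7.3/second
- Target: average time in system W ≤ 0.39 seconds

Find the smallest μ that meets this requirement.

For M/M/1: W = 1/(μ-λ)
Need W ≤ 0.39, so 1/(μ-λ) ≤ 0.39
μ - λ ≥ 1/0.39 = 2.5641
μ ≥ 7.3 + 2.5641 = 9.8641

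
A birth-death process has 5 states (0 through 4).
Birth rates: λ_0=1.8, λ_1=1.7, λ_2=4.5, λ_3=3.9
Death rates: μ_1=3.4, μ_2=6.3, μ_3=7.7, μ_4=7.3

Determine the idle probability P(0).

Ratios P(n)/P(0) = (λ₀···λₙ₋₁)/(μ₁···μₙ):
P(1)/P(0) = (1.8)/(3.4) = 0.5294
P(2)/P(0) = (1.8×1.7)/(3.4×6.3) = 0.1429
P(3)/P(0) = (1.8×1.7×4.5)/(3.4×6.3×7.7) = 0.08349
P(4)/P(0) = (1.8×1.7×4.5×3.9)/(3.4×6.3×7.7×7.3) = 0.04460

Normalization: ∑ P(n) = 1
P(0) × (1.0000 + 0.5294 + 0.1429 + 0.08349 + 0.04460) = 1
P(0) × 1.8004 = 1
P(0) = 1/1.8004 = 0.5554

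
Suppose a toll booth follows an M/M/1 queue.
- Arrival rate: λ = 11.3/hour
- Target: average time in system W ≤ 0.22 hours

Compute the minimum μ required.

For M/M/1: W = 1/(μ-λ)
Need W ≤ 0.22, so 1/(μ-λ) ≤ 0.22
μ - λ ≥ 1/0.22 = 4.5455
μ ≥ 11.3 + 4.5455 = 15.8455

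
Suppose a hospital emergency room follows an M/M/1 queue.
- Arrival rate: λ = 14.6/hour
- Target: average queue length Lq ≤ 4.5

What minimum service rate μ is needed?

For M/M/1: Lq = λ²/(μ(μ-λ))
Need Lq ≤ 4.5, i.e. μ(μ-λ) ≥ λ²/4.5
μ² - 14.6μ - 213.16/4.5 ≥ 0  →  μ² - 14.6μ - 47.3689 ≥ 0
Quadratic formula (positive root): μ = [λ + √(λ² + 4×47.3689)]/2
Discriminant: 213.16 + 4×47.3689 = 402.6356, √402.6356 = 20.0658
μ ≥ (14.6 + 20.0658)/2 = 17.3329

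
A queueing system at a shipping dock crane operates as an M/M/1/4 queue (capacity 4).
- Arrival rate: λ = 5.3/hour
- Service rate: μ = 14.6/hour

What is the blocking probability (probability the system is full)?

ρ = λ/μ = 5.3/14.6 = 0.36301
P₀ = (1-ρ)/(1-ρ^(K+1)) = (1-0.36301)/(1-0.36301^5) = 0.6370/0.9937 = 0.6410
P_K = P₀×ρ^K = 0.6410 × 0.36301^4 = 0.6410 × 0.01736 = 0.01113
Blocking probability = 1.11%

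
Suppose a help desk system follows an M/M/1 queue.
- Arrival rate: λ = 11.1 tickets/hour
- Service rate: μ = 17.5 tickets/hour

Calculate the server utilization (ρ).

Server utilization: ρ = λ/μ
ρ = 11.1/17.5 = 0.6343
The server is busy 63.43% of the time.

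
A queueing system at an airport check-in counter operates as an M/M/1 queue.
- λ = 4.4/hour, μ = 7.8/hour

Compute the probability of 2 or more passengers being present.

ρ = λ/μ = 4.4/7.8 = 0.5641
P(N ≥ n) = ρⁿ
P(N ≥ 2) = 0.5641^2
P(N ≥ 2) = 0.3182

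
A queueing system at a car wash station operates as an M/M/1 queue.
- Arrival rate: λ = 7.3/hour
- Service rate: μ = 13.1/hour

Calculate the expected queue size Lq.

ρ = λ/μ = 7.3/13.1 = 0.5573
For M/M/1: Lq = λ²/(μ(μ-λ))
Lq = 53.29/(13.1 × 5.80)
Lq = 0.7014 cars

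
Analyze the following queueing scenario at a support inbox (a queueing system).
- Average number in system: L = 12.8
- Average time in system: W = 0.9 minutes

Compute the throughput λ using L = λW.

Little's Law: L = λW, so λ = L/W
λ = 12.8/0.9 = 14.2222 emails/minute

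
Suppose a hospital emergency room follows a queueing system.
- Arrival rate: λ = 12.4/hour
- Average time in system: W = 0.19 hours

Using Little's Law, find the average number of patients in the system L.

Little's Law: L = λW
L = 12.4 × 0.19 = 2.3560 patients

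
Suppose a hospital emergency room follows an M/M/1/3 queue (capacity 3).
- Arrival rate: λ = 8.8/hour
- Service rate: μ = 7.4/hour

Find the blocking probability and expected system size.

ρ = λ/μ = 8.8/7.4 = 1.1892
P₀ = (1-ρ)/(1-ρ^(K+1)) = (1-1.1892)/(1-1.1892^4) = -0.1892/-1.0000 = 0.1892
P_K = P₀×ρ^K = 0.1892 × 1.1892^3 = 0.1892 × 1.6818 = 0.3182
Blocking probability P_3 = 0.3182 (31.82%)
L = ρ[1 - (K+1)ρ^K + Kρ^(K+1)] / [(1-ρ)(1-ρ^(K+1))]
L = 1.1892 × (1 - 4×1.68176 + 3×1.99995) / ((1 - 1.1892) × (1 - 1.99995)) = 1.7148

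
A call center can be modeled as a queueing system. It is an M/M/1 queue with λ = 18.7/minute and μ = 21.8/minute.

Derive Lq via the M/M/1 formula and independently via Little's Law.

Method 1 (direct): Lq = λ²/(μ(μ-λ)) = 349.69/(21.8 × 3.10) = 5.1745

Method 2 (Little's Law):
W = 1/(μ-λ) = 1/3.10 = 0.32258
Wq = W - 1/μ = 0.32258 - 0.045872 = 0.27671
Lq = λWq = 18.7 × 0.27671 = 5.1745 ✔ (matches Method 1)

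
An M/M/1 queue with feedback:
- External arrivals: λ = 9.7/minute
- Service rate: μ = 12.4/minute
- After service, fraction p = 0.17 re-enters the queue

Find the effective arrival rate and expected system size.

Effective arrival rate: λ_eff = λ/(1-p) = 9.7/(1-0.17) = 9.7/0.83 = 11.686747
ρ = λ_eff/μ = 11.686747/12.4 = 0.9424796
L = ρ/(1-ρ) = 0.9424796/(1-0.9424796) = 16.3851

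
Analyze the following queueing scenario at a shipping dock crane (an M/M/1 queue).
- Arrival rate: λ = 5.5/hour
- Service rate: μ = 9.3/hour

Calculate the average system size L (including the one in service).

ρ = λ/μ = 5.5/9.3 = 0.5914
For M/M/1: L = λ/(μ-λ)
L = 5.5/(9.3-5.5) = 5.5/3.80
L = 1.4474 containers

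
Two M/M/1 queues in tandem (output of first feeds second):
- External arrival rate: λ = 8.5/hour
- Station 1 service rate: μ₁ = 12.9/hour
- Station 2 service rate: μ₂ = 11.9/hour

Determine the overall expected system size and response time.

By Jackson's theorem, each station behaves as independent M/M/1.
Station 1: ρ₁ = 8.5/12.9 = 0.6589, L₁ = ρ₁/(1-ρ₁) = λ/(μ₁-λ) = 8.5/4.40 = 1.9318
Station 2: ρ₂ = 8.5/11.9 = 0.7143, L₂ = ρ₂/(1-ρ₂) = λ/(μ₂-λ) = 8.5/3.40 = 2.5000
Total: L = L₁ + L₂ = 1.9318 + 2.5000 = 4.4318
W = L/λ = 4.4318/8.5 = 0.5214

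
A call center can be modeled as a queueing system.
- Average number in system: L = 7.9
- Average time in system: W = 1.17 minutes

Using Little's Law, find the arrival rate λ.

Little's Law: L = λW, so λ = L/W
λ = 7.9/1.17 = 6.7521 calls/minute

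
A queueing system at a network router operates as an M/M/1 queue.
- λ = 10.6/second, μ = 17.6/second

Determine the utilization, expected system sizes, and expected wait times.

Step 1: ρ = λ/μ = 10.6/17.6 = 0.6023
Step 2: L = λ/(μ-λ) = 10.6/7.00 = 1.5143
Step 3: Lq = λ²/(μ(μ-λ)) = 112.36/(17.6×7.00) = 0.9120
Step 4: W = 1/(μ-λ) = 1/7.00 = 0.14286
Step 5: Wq = λ/(μ(μ-λ)) = 10.6/(17.6×7.00) = 0.08604
Step 6: P(0) = 1-ρ = 0.3977
Verify: L = λW = 10.6×0.14286 = 1.5143 ✔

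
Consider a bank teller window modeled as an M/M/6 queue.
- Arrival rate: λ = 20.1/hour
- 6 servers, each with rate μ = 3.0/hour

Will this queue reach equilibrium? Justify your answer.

Stability requires ρ = λ/(cμ) < 1
ρ = 20.1/(6 × 3.0) = 20.1/18.00 = 1.1167
Since 1.1167 ≥ 1, the system is UNSTABLE.
Need c > λ/μ = 20.1/3.0 = 6.70.
Minimum servers needed: c = 7.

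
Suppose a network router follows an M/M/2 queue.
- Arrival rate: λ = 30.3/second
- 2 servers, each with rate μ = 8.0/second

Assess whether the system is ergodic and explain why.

Stability requires ρ = λ/(cμ) < 1
ρ = 30.3/(2 × 8.0) = 30.3/16.00 = 1.8938
Since 1.8938 ≥ 1, the system is UNSTABLE.
Need c > λ/μ = 30.3/8.0 = 3.79.
Minimum servers needed: c = 4.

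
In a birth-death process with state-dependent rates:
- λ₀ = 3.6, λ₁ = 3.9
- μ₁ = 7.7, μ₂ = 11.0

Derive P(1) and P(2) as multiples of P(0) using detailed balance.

Balance equations:
State 0: λ₀P₀ = μ₁P₁ → P₁ = (λ₀/μ₁)P₀ = (3.6/7.7)P₀ = 0.4675P₀
State 1: P₂ = (λ₀λ₁)/(μ₁μ₂)P₀ = (3.6×3.9)/(7.7×11.0)P₀ = 0.1658P₀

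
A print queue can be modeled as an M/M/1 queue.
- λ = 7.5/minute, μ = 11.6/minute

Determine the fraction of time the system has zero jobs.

ρ = λ/μ = 7.5/11.6 = 0.6466
P(0) = 1 - ρ = 1 - 0.6466 = 0.3534
The server is idle 35.34% of the time.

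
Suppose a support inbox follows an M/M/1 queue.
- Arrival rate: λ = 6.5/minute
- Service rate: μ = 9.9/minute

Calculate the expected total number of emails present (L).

ρ = λ/μ = 6.5/9.9 = 0.6566
For M/M/1: L = λ/(μ-λ)
L = 6.5/(9.9-6.5) = 6.5/3.40
L = 1.9118 emails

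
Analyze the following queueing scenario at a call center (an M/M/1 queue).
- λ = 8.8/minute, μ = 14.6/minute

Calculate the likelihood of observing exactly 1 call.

ρ = λ/μ = 8.8/14.6 = 0.60274
P(n) = (1-ρ)ρⁿ
P(1) = (1-0.60274) × 0.60274^1
P(1) = 0.39726 × 0.60274
P(1) = 0.2394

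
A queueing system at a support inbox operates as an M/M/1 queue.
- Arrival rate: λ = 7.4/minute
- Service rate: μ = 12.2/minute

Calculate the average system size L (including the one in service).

ρ = λ/μ = 7.4/12.2 = 0.6066
For M/M/1: L = λ/(μ-λ)
L = 7.4/(12.2-7.4) = 7.4/4.80
L = 1.5417 emails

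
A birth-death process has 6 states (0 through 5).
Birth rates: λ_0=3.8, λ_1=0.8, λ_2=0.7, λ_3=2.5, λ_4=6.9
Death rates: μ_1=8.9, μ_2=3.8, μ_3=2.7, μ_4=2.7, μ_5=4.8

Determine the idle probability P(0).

Ratios P(n)/P(0) = (λ₀···λₙ₋₁)/(μ₁···μₙ):
P(1)/P(0) = (3.8)/(8.9) = 0.4270
P(2)/P(0) = (3.8×0.8)/(8.9×3.8) = 0.08989
P(3)/P(0) = (3.8×0.8×0.7)/(8.9×3.8×2.7) = 0.02330
P(4)/P(0) = (3.8×0.8×0.7×2.5)/(8.9×3.8×2.7×2.7) = 0.02158
P(5)/P(0) = (3.8×0.8×0.7×2.5×6.9)/(8.9×3.8×2.7×2.7×4.8) = 0.03102

Normalization: ∑ P(n) = 1
P(0) × (1.0000 + 0.4270 + 0.08989 + 0.02330 + 0.02158 + 0.03102) = 1
P(0) × 1.5928 = 1
P(0) = 1/1.5928 = 0.6278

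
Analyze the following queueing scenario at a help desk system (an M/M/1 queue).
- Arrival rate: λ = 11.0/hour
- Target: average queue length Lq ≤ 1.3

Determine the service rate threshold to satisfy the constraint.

For M/M/1: Lq = λ²/(μ(μ-λ))
Need Lq ≤ 1.3, i.e. μ(μ-λ) ≥ λ²/1.3
μ² - 11.0μ - 121.00/1.3 ≥ 0  →  μ² - 11.0μ - 93.07692 ≥ 0
Quadratic formula (positive root): μ = [λ + √(λ² + 4×93.07692)]/2
Discriminant: 121.00 + 4×93.07692 = 493.3077, √493.3077 = 22.21053
μ ≥ (11.0 + 22.21053)/2 = 16.6053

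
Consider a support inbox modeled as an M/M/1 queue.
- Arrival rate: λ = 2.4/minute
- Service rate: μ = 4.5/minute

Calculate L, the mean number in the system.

ρ = λ/μ = 2.4/4.5 = 0.5333
For M/M/1: L = λ/(μ-λ)
L = 2.4/(4.5-2.4) = 2.4/2.10
L = 1.1429 emails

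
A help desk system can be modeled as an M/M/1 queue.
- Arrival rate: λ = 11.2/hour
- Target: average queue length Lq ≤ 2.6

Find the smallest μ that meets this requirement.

For M/M/1: Lq = λ²/(μ(μ-λ))
Need Lq ≤ 2.6, i.e. μ(μ-λ) ≥ λ²/2.6
μ² - 11.2μ - 125.44/2.6 ≥ 0  →  μ² - 11.2μ - 48.24615 ≥ 0
Quadratic formula (positive root): μ = [λ + √(λ² + 4×48.24615)]/2
Discriminant: 125.44 + 4×48.24615 = 318.4246, √318.4246 = 17.8445
μ ≥ (11.2 + 17.8445)/2 = 14.5222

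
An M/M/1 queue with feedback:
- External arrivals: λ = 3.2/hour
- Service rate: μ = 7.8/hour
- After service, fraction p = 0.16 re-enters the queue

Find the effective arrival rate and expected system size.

Effective arrival rate: λ_eff = λ/(1-p) = 3.2/(1-0.16) = 3.2/0.84 = 3.8095
ρ = λ_eff/μ = 3.8095/7.8 = 0.4884
L = ρ/(1-ρ) = 0.4884/(1-0.4884) = 0.9547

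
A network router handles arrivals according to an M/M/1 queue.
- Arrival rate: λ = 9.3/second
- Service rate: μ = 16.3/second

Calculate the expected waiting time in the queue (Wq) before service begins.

First, compute utilization: ρ = λ/μ = 9.3/16.3 = 0.5706
For M/M/1: Wq = λ/(μ(μ-λ))
Wq = 9.3/(16.3 × (16.3-9.3))
Wq = 9.3/(16.3 × 7.00)
Wq = 0.08151 seconds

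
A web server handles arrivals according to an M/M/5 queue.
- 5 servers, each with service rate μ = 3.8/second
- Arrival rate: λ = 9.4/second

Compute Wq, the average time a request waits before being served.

Traffic intensity: ρ = λ/(cμ) = 9.4/(5×3.8) = 0.4947
Since ρ = 0.4947 < 1, system is stable.
Offered load a = λ/μ = cρ = 9.4/3.8 = 2.4737
P₀ = [ Σₙ₌₀^4 aⁿ/n! + a^5/(5!(1-ρ)) ]⁻¹
Σ = a^0/0! + a^1/1! + a^2/2! + a^3/3! + a^4/4! = 1.0000 + 2.4737 + 3.0596 + 2.5228 + 1.5601 = 10.6162
a^5/(5!(1-ρ)) = 92.6235/(120 × 0.505263) = 1.5276
P₀ = 1/(10.6162 + 1.5276) = 0.08235
Lq = P₀·a^5·ρ / (5!(1-ρ)²) = 0.08235 × 92.6235 × 0.4947 / (120 × 0.2553) = 0.1232
Wq = Lq/λ = 0.12318/9.4 = 0.01310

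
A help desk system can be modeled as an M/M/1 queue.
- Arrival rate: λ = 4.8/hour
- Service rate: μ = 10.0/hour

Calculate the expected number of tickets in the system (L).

ρ = λ/μ = 4.8/10.0 = 0.4800
For M/M/1: L = λ/(μ-λ)
L = 4.8/(10.0-4.8) = 4.8/5.20
L = 0.9231 tickets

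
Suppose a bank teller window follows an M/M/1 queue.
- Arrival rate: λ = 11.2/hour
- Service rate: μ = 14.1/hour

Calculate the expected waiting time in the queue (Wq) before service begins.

First, compute utilization: ρ = λ/μ = 11.2/14.1 = 0.7943
For M/M/1: Wq = λ/(μ(μ-λ))
Wq = 11.2/(14.1 × (14.1-11.2))
Wq = 11.2/(14.1 × 2.90)
Wq = 0.2739 hours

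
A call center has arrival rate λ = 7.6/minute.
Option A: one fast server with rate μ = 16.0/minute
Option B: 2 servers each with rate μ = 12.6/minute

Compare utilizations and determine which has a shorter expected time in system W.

Option A: single server μ = 16.0 (M/M/1)
  ρ_A = 7.6/16.0 = 0.4750
  W_A = 1/(μ-λ) = 1/(16.0-7.6) = 1/8.40 = 0.1190

Option B: 2 servers μ = 12.6 (M/M/2)
  ρ_B = λ/(cμ) = 7.6/(2×12.6) = 0.3016
  Offered load a = λ/μ = cρ = 7.6/12.6 = 0.6032
  P₀ = [ Σₙ₌₀^1 aⁿ/n! + a^2/(2!(1-ρ)) ]⁻¹
  Σ = a^0/0! + a^1/1! = 1.0000 + 0.6032 = 1.6032
  a^2/(2!(1-ρ)) = 0.3638/(2 × 0.6984) = 0.2605
  P₀ = 1/(1.6032 + 0.2605) = 0.5366
  Lq = P₀·a^2·ρ / (2!(1-ρ)²) = 0.5366 × 0.3638 × 0.3016 / (2 × 0.4878) = 0.06035
  Wq_B = Lq/λ = 0.06035/7.6 = 0.007941
  W_B = Wq_B + 1/μ = 0.007941 + 0.07937 = 0.08731

Since W_B = 0.08731 < W_A = 0.1190, Option B (multiple servers) has the shorter time in system.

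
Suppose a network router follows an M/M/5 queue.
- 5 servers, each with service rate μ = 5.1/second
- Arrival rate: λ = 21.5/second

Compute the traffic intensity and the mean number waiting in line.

Traffic intensity: ρ = λ/(cμ) = 21.5/(5×5.1) = 0.8431
Since ρ = 0.8431 < 1, system is stable.
Offered load a = λ/μ = cρ = 21.5/5.1 = 4.2157
P₀ = [ Σₙ₌₀^4 aⁿ/n! + a^5/(5!(1-ρ)) ]⁻¹
Σ = a^0/0! + a^1/1! + a^2/2! + a^3/3! + a^4/4! = 1.000000 + 4.215686 + 8.886005 + 12.48687 + 13.16018 = 39.7487
a^5/(5!(1-ρ)) = 1331.5008/(120 × 0.1568627) = 70.7360
P₀ = 1/(39.7487 + 70.7360) = 0.009051
Lq = P₀·a^5·ρ / (5!(1-ρ)²) = 0.00905103 × 1331.5008 × 0.843137 / (120 × 0.0246059) = 3.4413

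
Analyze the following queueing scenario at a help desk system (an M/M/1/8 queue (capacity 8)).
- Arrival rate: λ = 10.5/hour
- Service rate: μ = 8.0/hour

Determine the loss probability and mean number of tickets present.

ρ = λ/μ = 10.5/8.0 = 1.3125
P₀ = (1-ρ)/(1-ρ^(K+1)) = (1-1.3125)/(1-1.3125^9) = -0.3125/-10.5583 = 0.02960
P_K = P₀×ρ^K = 0.029598 × 1.3125^8 = 0.029598 × 8.8063 = 0.2606
Blocking probability P_8 = 0.2606 (26.06%)
L = ρ[1 - (K+1)ρ^K + Kρ^(K+1)] / [(1-ρ)(1-ρ^(K+1))]
L = 1.3125 × (1 - 9×8.80632 + 8×11.5583) / ((1 - 1.3125) × (1 - 11.5583)) = 5.6524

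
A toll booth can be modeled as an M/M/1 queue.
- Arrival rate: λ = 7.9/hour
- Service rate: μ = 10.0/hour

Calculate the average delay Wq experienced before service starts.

First, compute utilization: ρ = λ/μ = 7.9/10.0 = 0.7900
For M/M/1: Wq = λ/(μ(μ-λ))
Wq = 7.9/(10.0 × (10.0-7.9))
Wq = 7.9/(10.0 × 2.10)
Wq = 0.3762 hours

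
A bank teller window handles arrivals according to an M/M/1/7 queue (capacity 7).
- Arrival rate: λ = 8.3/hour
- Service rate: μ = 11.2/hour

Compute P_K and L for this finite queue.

ρ = λ/μ = 8.3/11.2 = 0.74107
P₀ = (1-ρ)/(1-ρ^(K+1)) = (1-0.74107)/(1-0.74107^8) = 0.2589/0.9090 = 0.2848
P_K = P₀×ρ^K = 0.28484 × 0.74107^7 = 0.28484 × 0.12275 = 0.03496
Blocking probability P_7 = 0.03496 (3.50%)
L = ρ[1 - (K+1)ρ^K + Kρ^(K+1)] / [(1-ρ)(1-ρ^(K+1))]
L = 0.74107 × (1 - 8×0.12275 + 7×0.090965) / ((1 - 0.74107) × (1 - 0.090965)) = 2.0615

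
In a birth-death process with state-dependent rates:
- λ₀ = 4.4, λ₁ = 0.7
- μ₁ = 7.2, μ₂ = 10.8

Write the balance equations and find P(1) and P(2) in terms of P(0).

Balance equations:
State 0: λ₀P₀ = μ₁P₁ → P₁ = (λ₀/μ₁)P₀ = (4.4/7.2)P₀ = 0.6111P₀
State 1: P₂ = (λ₀λ₁)/(μ₁μ₂)P₀ = (4.4×0.7)/(7.2×10.8)P₀ = 0.03961P₀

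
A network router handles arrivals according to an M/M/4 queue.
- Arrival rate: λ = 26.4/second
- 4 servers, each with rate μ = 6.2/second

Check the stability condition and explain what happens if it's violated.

Stability requires ρ = λ/(cμ) < 1
ρ = 26.4/(4 × 6.2) = 26.4/24.80 = 1.0645
Since 1.0645 ≥ 1, the system is UNSTABLE.
Need c > λ/μ = 26.4/6.2 = 4.26.
Minimum servers needed: c = 5.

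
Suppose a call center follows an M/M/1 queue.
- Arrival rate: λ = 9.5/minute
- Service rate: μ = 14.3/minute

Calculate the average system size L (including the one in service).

ρ = λ/μ = 9.5/14.3 = 0.6643
For M/M/1: L = λ/(μ-λ)
L = 9.5/(14.3-9.5) = 9.5/4.80
L = 1.9792 calls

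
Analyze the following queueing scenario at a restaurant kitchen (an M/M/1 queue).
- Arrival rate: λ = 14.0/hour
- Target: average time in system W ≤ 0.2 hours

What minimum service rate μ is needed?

For M/M/1: W = 1/(μ-λ)
Need W ≤ 0.2, so 1/(μ-λ) ≤ 0.2
μ - λ ≥ 1/0.2 = 5.0000
μ ≥ 14.0 + 5.0000 = 19.0000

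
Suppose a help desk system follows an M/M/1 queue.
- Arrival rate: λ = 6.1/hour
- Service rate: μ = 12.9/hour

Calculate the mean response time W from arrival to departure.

First, compute utilization: ρ = λ/μ = 6.1/12.9 = 0.4729
For M/M/1: W = 1/(μ-λ)
W = 1/(12.9-6.1) = 1/6.80
W = 0.1471 hours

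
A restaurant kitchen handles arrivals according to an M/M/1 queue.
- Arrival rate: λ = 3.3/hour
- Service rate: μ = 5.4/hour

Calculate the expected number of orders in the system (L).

ρ = λ/μ = 3.3/5.4 = 0.6111
For M/M/1: L = λ/(μ-λ)
L = 3.3/(5.4-3.3) = 3.3/2.10
L = 1.5714 orders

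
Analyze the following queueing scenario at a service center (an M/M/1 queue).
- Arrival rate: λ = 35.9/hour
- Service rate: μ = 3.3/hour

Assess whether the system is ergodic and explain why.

Stability requires ρ = λ/(cμ) < 1
ρ = 35.9/(1 × 3.3) = 35.9/3.30 = 10.8788
Since 10.8788 ≥ 1, the system is UNSTABLE.
Queue grows without bound. Need μ > λ = 35.9.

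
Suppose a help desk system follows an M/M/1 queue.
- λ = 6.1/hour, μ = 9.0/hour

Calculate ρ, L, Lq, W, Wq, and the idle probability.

Step 1: ρ = λ/μ = 6.1/9.0 = 0.6778
Step 2: L = λ/(μ-λ) = 6.1/2.90 = 2.1034
Step 3: Lq = λ²/(μ(μ-λ)) = 37.21/(9.0×2.90) = 1.4257
Step 4: W = 1/(μ-λ) = 1/2.90 = 0.3448276
Step 5: Wq = λ/(μ(μ-λ)) = 6.1/(9.0×2.90) = 0.2337
Step 6: P(0) = 1-ρ = 0.3222
Verify: L = λW = 6.1×0.3448276 = 2.1034 ✔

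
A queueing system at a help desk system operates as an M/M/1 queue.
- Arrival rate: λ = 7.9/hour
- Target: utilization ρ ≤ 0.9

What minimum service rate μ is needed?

ρ = λ/μ, so μ = λ/ρ
μ ≥ 7.9/0.9 = 8.7778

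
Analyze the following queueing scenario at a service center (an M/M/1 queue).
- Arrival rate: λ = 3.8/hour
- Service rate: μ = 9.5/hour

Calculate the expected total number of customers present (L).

ρ = λ/μ = 3.8/9.5 = 0.4000
For M/M/1: L = λ/(μ-λ)
L = 3.8/(9.5-3.8) = 3.8/5.70
L = 0.6667 customers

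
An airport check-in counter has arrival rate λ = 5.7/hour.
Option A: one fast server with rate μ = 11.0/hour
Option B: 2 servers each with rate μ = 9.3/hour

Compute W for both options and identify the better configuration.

Option A: single server μ = 11.0 (M/M/1)
  ρ_A = 5.7/11.0 = 0.5182
  W_A = 1/(μ-λ) = 1/(11.0-5.7) = 1/5.30 = 0.1887

Option B: 2 servers μ = 9.3 (M/M/2)
  ρ_B = λ/(cμ) = 5.7/(2×9.3) = 0.3065
  Offered load a = λ/μ = cρ = 5.7/9.3 = 0.6129
  P₀ = [ Σₙ₌₀^1 aⁿ/n! + a^2/(2!(1-ρ)) ]⁻¹
  Σ = a^0/0! + a^1/1! = 1.0000 + 0.6129 = 1.6129
  a^2/(2!(1-ρ)) = 0.37565/(2 × 0.69355) = 0.2708
  P₀ = 1/(1.6129 + 0.2708) = 0.5309
  Lq = P₀·a^2·ρ / (2!(1-ρ)²) = 0.530864 × 0.375650 × 0.306452 / (2 × 0.481009) = 0.06353
  Wq_B = Lq/λ = 0.063525/5.7 = 0.011145
  W_B = Wq_B + 1/μ = 0.011145 + 0.10753 = 0.1187

Since W_B = 0.1187 < W_A = 0.1887, Option B (multiple servers) has the shorter time in system.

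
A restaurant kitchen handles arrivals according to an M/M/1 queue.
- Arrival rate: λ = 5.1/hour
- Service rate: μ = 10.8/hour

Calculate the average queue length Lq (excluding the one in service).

ρ = λ/μ = 5.1/10.8 = 0.4722
For M/M/1: Lq = λ²/(μ(μ-λ))
Lq = 26.01/(10.8 × 5.70)
Lq = 0.4225 orders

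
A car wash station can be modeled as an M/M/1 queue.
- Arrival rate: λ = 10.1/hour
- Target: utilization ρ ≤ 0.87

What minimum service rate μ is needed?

ρ = λ/μ, so μ = λ/ρ
μ ≥ 10.1/0.87 = 11.6092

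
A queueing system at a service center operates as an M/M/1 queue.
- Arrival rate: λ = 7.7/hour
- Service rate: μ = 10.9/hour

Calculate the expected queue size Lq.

ρ = λ/μ = 7.7/10.9 = 0.7064
For M/M/1: Lq = λ²/(μ(μ-λ))
Lq = 59.29/(10.9 × 3.20)
Lq = 1.6998 customers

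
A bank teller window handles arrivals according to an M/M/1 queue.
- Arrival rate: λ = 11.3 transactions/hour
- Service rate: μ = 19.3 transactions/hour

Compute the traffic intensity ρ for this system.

Server utilization: ρ = λ/μ
ρ = 11.3/19.3 = 0.5855
The server is busy 58.55% of the time.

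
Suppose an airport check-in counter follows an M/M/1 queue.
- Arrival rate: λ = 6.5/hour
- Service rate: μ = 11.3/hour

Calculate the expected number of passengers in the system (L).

ρ = λ/μ = 6.5/11.3 = 0.5752
For M/M/1: L = λ/(μ-λ)
L = 6.5/(11.3-6.5) = 6.5/4.80
L = 1.3542 passengers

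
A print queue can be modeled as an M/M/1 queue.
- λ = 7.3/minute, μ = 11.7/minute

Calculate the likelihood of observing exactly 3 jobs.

ρ = λ/μ = 7.3/11.7 = 0.6239
P(n) = (1-ρ)ρⁿ
P(3) = (1-0.6239) × 0.6239^3
P(3) = 0.37610 × 0.24285
P(3) = 0.09134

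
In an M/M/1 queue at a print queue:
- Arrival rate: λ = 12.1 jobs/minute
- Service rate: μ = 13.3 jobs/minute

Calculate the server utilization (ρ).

Server utilization: ρ = λ/μ
ρ = 12.1/13.3 = 0.9098
The server is busy 90.98% of the time.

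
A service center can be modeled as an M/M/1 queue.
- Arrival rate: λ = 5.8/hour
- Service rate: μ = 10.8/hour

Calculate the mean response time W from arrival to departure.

First, compute utilization: ρ = λ/μ = 5.8/10.8 = 0.5370
For M/M/1: W = 1/(μ-λ)
W = 1/(10.8-5.8) = 1/5.00
W = 0.2000 hours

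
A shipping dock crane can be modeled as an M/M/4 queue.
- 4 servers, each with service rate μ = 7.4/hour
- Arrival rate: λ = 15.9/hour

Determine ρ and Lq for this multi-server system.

Traffic intensity: ρ = λ/(cμ) = 15.9/(4×7.4) = 0.5372
Since ρ = 0.5372 < 1, system is stable.
Offered load a = λ/μ = cρ = 15.9/7.4 = 2.1486
P₀ = [ Σₙ₌₀^3 aⁿ/n! + a^4/(4!(1-ρ)) ]⁻¹
Σ = a^0/0! + a^1/1! + a^2/2! + a^3/3! = 1.00000 + 2.14865 + 2.30835 + 1.65327 = 7.1103
a^4/(4!(1-ρ)) = 21.3138/(24 × 0.46284) = 1.9188
P₀ = 1/(7.1103 + 1.9188) = 0.1108
Lq = P₀·a^4·ρ / (4!(1-ρ)²) = 0.11075 × 21.3138 × 0.53716 / (24 × 0.21422) = 0.2466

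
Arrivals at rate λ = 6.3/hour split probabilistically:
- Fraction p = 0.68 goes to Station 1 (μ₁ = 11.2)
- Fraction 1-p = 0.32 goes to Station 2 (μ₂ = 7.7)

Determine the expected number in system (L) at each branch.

Effective rates: λ₁ = 6.3×0.68 = 4.284, λ₂ = 6.3×0.32 = 2.016
Station 1: ρ₁ = 4.284/11.2 = 0.3825, L₁ = ρ₁/(1-ρ₁) = 0.3825/(1-0.3825) = 0.6194
Station 2: ρ₂ = 2.016/7.7 = 0.26182, L₂ = ρ₂/(1-ρ₂) = 0.26182/(1-0.26182) = 0.3547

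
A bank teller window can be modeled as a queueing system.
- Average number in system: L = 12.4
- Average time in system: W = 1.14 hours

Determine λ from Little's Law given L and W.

Little's Law: L = λW, so λ = L/W
λ = 12.4/1.14 = 10.8772 transactions/hour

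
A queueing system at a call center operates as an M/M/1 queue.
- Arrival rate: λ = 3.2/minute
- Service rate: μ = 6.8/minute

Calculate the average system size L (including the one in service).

ρ = λ/μ = 3.2/6.8 = 0.4706
For M/M/1: L = λ/(μ-λ)
L = 3.2/(6.8-3.2) = 3.2/3.60
L = 0.8889 calls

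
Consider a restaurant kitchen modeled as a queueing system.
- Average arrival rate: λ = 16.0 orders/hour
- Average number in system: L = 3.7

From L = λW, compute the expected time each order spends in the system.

Little's Law: L = λW, so W = L/λ
W = 3.7/16.0 = 0.2313 hours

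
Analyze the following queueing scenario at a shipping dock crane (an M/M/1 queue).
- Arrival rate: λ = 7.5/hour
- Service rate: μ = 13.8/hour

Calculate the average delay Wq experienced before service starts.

First, compute utilization: ρ = λ/μ = 7.5/13.8 = 0.5435
For M/M/1: Wq = λ/(μ(μ-λ))
Wq = 7.5/(13.8 × (13.8-7.5))
Wq = 7.5/(13.8 × 6.30)
Wq = 0.08627 hours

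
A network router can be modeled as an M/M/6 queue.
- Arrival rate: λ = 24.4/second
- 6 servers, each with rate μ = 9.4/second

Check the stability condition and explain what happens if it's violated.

Stability requires ρ = λ/(cμ) < 1
ρ = 24.4/(6 × 9.4) = 24.4/56.40 = 0.4326
Since 0.4326 < 1, the system is STABLE.
The servers are busy 43.26% of the time.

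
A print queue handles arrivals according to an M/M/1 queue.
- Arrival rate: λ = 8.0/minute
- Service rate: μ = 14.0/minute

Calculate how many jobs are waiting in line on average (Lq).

ρ = λ/μ = 8.0/14.0 = 0.5714
For M/M/1: Lq = λ²/(μ(μ-λ))
Lq = 64.00/(14.0 × 6.00)
Lq = 0.7619 jobs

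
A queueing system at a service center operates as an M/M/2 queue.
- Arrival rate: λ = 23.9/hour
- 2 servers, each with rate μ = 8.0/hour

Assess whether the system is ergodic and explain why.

Stability requires ρ = λ/(cμ) < 1
ρ = 23.9/(2 × 8.0) = 23.9/16.00 = 1.4937
Since 1.4937 ≥ 1, the system is UNSTABLE.
Need c > λ/μ = 23.9/8.0 = 2.99.
Minimum servers needed: c = 3.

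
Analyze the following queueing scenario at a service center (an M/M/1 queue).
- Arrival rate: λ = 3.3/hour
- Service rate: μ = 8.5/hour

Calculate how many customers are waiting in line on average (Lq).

ρ = λ/μ = 3.3/8.5 = 0.3882
For M/M/1: Lq = λ²/(μ(μ-λ))
Lq = 10.89/(8.5 × 5.20)
Lq = 0.2464 customers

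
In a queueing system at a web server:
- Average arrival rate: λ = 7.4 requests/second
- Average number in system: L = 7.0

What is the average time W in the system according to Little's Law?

Little's Law: L = λW, so W = L/λ
W = 7.0/7.4 = 0.9459 seconds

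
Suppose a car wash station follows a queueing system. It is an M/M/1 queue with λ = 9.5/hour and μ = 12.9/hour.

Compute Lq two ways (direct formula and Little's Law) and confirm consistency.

Method 1 (direct): Lq = λ²/(μ(μ-λ)) = 90.25/(12.9 × 3.40) = 2.0577

Method 2 (Little's Law):
W = 1/(μ-λ) = 1/3.40 = 0.2941
Wq = W - 1/μ = 0.2941 - 0.07752 = 0.2166
Lq = λWq = 9.5 × 0.2166 = 2.0577 ✔ (matches Method 1)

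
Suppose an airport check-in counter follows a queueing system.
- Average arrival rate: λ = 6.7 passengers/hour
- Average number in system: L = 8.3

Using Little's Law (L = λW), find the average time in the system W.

Little's Law: L = λW, so W = L/λ
W = 8.3/6.7 = 1.2388 hours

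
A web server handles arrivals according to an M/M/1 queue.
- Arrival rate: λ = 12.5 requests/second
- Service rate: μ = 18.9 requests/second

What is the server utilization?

Server utilization: ρ = λ/μ
ρ = 12.5/18.9 = 0.6614
The server is busy 66.14% of the time.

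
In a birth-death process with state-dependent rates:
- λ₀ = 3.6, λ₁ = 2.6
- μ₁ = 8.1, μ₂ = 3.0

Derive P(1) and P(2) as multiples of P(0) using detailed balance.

Balance equations:
State 0: λ₀P₀ = μ₁P₁ → P₁ = (λ₀/μ₁)P₀ = (3.6/8.1)P₀ = 0.4444P₀
State 1: P₂ = (λ₀λ₁)/(μ₁μ₂)P₀ = (3.6×2.6)/(8.1×3.0)P₀ = 0.3852P₀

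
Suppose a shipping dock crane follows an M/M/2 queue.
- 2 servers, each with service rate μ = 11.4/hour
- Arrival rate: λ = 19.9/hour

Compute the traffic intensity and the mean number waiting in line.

Traffic intensity: ρ = λ/(cμ) = 19.9/(2×11.4) = 0.8728
Since ρ = 0.8728 < 1, system is stable.
Offered load a = λ/μ = cρ = 19.9/11.4 = 1.7456
P₀ = [ Σₙ₌₀^1 aⁿ/n! + a^2/(2!(1-ρ)) ]⁻¹
Σ = a^0/0! + a^1/1! = 1.0000 + 1.7456 = 2.7456
a^2/(2!(1-ρ)) = 3.04717/(2 × 0.127193) = 11.9785
P₀ = 1/(2.7456 + 11.9785) = 0.06792
Lq = P₀·a^2·ρ / (2!(1-ρ)²) = 0.0679157 × 3.04717 × 0.872807 / (2 × 0.0161781) = 5.5825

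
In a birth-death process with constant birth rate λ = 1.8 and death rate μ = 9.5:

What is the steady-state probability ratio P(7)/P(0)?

For constant rates: P(n)/P(0) = (λ/μ)^n
P(7)/P(0) = (1.8/9.5)^7 = 0.189474^7 = 0.000008767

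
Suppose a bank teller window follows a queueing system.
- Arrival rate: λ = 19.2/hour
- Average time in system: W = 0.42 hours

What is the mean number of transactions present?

Little's Law: L = λW
L = 19.2 × 0.42 = 8.0640 transactions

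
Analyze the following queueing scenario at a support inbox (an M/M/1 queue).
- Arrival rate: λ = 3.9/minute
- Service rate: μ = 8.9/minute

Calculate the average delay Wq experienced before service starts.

First, compute utilization: ρ = λ/μ = 3.9/8.9 = 0.4382
For M/M/1: Wq = λ/(μ(μ-λ))
Wq = 3.9/(8.9 × (8.9-3.9))
Wq = 3.9/(8.9 × 5.00)
Wq = 0.08764 minutes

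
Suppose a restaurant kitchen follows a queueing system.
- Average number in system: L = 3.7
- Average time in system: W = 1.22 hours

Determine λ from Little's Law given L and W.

Little's Law: L = λW, so λ = L/W
λ = 3.7/1.22 = 3.0328 orders/hour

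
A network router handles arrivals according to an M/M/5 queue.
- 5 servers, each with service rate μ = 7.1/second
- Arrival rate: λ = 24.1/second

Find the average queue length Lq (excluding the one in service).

Traffic intensity: ρ = λ/(cμ) = 24.1/(5×7.1) = 0.6789
Since ρ = 0.6789 < 1, system is stable.
Offered load a = λ/μ = cρ = 24.1/7.1 = 3.3944
P₀ = [ Σₙ₌₀^4 aⁿ/n! + a^5/(5!(1-ρ)) ]⁻¹
Σ = a^0/0! + a^1/1! + a^2/2! + a^3/3! + a^4/4! = 1.00000 + 3.39437 + 5.76086 + 6.51816 + 5.53125 = 22.2046
a^5/(5!(1-ρ)) = 450.6024/(120 × 0.321127) = 11.6933
P₀ = 1/(22.2046 + 11.6933) = 0.02950
Lq = P₀·a^5·ρ / (5!(1-ρ)²) = 0.02950035 × 450.6024 × 0.6788732 / (120 × 0.1031224) = 0.7292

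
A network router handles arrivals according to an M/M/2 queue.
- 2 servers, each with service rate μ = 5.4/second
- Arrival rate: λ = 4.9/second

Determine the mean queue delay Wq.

Traffic intensity: ρ = λ/(cμ) = 4.9/(2×5.4) = 0.4537
Since ρ = 0.4537 < 1, system is stable.
Offered load a = λ/μ = cρ = 4.9/5.4 = 0.9074
P₀ = [ Σₙ₌₀^1 aⁿ/n! + a^2/(2!(1-ρ)) ]⁻¹
Σ = a^0/0! + a^1/1! = 1.0000 + 0.9074 = 1.9074
a^2/(2!(1-ρ)) = 0.8234/(2 × 0.5463) = 0.7536
P₀ = 1/(1.9074 + 0.7536) = 0.3758
Lq = P₀·a^2·ρ / (2!(1-ρ)²) = 0.3758 × 0.8234 × 0.4537 / (2 × 0.2984) = 0.2352
Wq = Lq/λ = 0.2352/4.9 = 0.04800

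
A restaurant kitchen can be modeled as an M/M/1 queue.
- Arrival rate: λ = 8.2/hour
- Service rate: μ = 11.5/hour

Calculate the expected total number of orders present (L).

ρ = λ/μ = 8.2/11.5 = 0.7130
For M/M/1: L = λ/(μ-λ)
L = 8.2/(11.5-8.2) = 8.2/3.30
L = 2.4848 orders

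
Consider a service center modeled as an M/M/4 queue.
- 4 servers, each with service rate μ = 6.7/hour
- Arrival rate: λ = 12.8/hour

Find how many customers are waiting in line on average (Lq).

Traffic intensity: ρ = λ/(cμ) = 12.8/(4×6.7) = 0.4776
Since ρ = 0.4776 < 1, system is stable.
Offered load a = λ/μ = cρ = 12.8/6.7 = 1.9104
P₀ = [ Σₙ₌₀^3 aⁿ/n! + a^4/(4!(1-ρ)) ]⁻¹
Σ = a^0/0! + a^1/1! + a^2/2! + a^3/3! = 1.00000 + 1.91045 + 1.82491 + 1.16213 = 5.8975
a^4/(4!(1-ρ)) = 13.3211/(24 × 0.5224) = 1.0625
P₀ = 1/(5.8975 + 1.0625) = 0.1437
Lq = P₀·a^4·ρ / (4!(1-ρ)²) = 0.1437 × 13.3211 × 0.4776 / (24 × 0.2729) = 0.1396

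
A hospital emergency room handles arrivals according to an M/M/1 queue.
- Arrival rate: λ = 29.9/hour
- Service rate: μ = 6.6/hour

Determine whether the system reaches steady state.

Stability requires ρ = λ/(cμ) < 1
ρ = 29.9/(1 × 6.6) = 29.9/6.60 = 4.5303
Since 4.5303 ≥ 1, the system is UNSTABLE.
Queue grows without bound. Need μ > λ = 29.9.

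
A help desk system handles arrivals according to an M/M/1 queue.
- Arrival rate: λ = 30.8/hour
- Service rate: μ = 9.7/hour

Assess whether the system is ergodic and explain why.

Stability requires ρ = λ/(cμ) < 1
ρ = 30.8/(1 × 9.7) = 30.8/9.70 = 3.1753
Since 3.1753 ≥ 1, the system is UNSTABLE.
Queue grows without bound. Need μ > λ = 30.8.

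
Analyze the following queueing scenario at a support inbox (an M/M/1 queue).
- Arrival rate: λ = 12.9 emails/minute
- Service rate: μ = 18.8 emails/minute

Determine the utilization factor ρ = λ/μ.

Server utilization: ρ = λ/μ
ρ = 12.9/18.8 = 0.6862
The server is busy 68.62% of the time.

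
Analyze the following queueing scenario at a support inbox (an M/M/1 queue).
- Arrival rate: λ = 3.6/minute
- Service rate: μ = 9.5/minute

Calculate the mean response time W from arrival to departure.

First, compute utilization: ρ = λ/μ = 3.6/9.5 = 0.3789
For M/M/1: W = 1/(μ-λ)
W = 1/(9.5-3.6) = 1/5.90
W = 0.1695 minutes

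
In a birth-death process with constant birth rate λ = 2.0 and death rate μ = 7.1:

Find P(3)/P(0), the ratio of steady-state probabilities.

For constant rates: P(n)/P(0) = (λ/μ)^n
P(3)/P(0) = (2.0/7.1)^3 = 0.2817^3 = 0.02235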